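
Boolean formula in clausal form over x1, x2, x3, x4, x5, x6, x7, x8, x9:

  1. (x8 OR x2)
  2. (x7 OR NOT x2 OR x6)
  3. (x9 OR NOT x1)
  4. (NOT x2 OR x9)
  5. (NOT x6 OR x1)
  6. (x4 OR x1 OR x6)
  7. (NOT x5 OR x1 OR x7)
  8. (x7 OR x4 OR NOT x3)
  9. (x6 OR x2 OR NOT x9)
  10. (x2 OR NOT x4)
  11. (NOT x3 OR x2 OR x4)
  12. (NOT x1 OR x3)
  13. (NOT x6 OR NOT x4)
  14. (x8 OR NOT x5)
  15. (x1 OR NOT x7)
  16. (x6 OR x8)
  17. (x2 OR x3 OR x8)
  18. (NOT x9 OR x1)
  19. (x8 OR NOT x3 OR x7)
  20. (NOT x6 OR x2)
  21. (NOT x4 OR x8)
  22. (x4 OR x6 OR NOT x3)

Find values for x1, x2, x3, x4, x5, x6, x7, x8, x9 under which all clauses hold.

x1=True, x2=True, x3=True, x4=False, x5=True, x6=True, x7=True, x8=True, x9=True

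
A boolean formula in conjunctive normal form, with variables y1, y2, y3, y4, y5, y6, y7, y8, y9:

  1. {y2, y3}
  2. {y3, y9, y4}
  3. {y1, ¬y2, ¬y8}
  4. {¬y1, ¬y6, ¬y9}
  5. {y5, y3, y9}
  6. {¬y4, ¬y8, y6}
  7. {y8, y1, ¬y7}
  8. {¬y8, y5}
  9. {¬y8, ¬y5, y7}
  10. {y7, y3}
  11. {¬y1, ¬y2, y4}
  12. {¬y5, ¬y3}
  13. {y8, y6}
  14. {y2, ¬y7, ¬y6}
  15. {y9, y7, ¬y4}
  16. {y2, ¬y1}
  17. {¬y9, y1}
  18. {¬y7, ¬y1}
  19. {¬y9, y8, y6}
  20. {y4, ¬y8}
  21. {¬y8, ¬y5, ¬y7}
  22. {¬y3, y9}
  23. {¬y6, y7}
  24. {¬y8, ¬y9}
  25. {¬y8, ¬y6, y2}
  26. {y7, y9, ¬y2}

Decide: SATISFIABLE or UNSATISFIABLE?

y8 = True:
  propagation gives y5=True, y7=True; an empty clause results — contradiction.
y8 = False:
  propagation gives y6=True, y7=True, y1=True; an empty clause results — contradiction.
Every branch closes, so no satisfying assignment exists.

UNSATISFIABLE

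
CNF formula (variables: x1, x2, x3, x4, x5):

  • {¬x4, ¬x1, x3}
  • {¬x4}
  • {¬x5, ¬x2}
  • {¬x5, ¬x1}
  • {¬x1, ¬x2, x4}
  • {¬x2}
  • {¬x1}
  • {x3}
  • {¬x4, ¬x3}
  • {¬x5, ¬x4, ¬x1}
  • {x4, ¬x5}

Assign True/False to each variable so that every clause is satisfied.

x1 = F, x2 = F, x3 = T, x4 = F, x5 = F

The clause (¬x4) is unit: x4 must be False.
(¬x2) is a unit clause, so x2 = False.
The clause (¬x1) is unit: x1 must be False.
The clause (x3) is unit: x3 must be True.
(¬x5) is a unit clause, so x5 = False.
Every clause has at least one true literal under this assignment.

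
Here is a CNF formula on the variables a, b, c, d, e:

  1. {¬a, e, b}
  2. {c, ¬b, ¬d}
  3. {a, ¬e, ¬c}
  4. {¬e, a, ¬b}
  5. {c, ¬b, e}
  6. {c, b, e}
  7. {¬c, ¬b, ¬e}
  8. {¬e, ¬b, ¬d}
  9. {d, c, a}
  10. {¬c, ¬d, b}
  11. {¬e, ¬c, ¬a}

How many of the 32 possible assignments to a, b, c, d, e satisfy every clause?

Case analysis on b and c:
  b=T, c=T: remaining (a,d,e) ∈ {(F,F,F); (F,T,F); (T,F,F); (T,T,F)} — 4.
  b=T, c=F: remaining (a,d,e) ∈ {(T,F,T)} — 1.
  b=F, c=T: remaining (a,d,e) ∈ {(F,F,F)} — 1.
  b=F, c=F: remaining (a,d,e) ∈ {(F,T,T); (T,F,T); (T,T,T)} — 3.
Total: 4 + 1 + 1 + 3 = 9.

9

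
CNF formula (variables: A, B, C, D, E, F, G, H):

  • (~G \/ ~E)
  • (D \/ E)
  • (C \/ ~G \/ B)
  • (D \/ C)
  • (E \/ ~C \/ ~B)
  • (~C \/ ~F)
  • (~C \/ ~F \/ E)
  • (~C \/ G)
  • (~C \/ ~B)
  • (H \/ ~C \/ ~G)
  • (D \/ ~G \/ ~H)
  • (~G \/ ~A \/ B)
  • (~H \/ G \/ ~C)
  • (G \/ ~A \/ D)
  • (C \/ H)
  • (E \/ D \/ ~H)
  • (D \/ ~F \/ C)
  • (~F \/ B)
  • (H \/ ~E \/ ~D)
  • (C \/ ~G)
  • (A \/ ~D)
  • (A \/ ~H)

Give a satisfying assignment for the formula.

A=1  B=0  C=0  D=1  E=0  F=0  G=0  H=1

Pure literal: F appears only negated; assign F = False.
Set A = True and propagate.
Set B = False and propagate.
  then G is forced to False.
  then C is forced to False.
  then D is forced to True.
  then H is forced to True.
E is now unconstrained; take E = False.
Every clause has at least one true literal under this assignment.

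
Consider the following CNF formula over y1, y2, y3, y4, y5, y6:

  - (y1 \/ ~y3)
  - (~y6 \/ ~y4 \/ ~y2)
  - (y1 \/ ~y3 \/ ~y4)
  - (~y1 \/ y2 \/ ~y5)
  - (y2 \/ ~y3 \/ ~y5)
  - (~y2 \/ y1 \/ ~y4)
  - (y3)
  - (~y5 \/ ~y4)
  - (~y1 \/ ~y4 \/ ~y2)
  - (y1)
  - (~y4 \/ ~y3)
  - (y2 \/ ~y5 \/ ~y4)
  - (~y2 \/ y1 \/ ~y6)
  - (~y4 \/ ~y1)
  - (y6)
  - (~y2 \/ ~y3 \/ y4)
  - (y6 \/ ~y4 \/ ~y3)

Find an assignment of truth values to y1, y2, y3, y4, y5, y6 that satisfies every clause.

y1=True, y2=False, y3=True, y4=False, y5=False, y6=True

The clause (y3) is unit: y3 must be True.
(y1) is a unit clause, so y1 = True.
The clause (~y4) is unit: y4 must be False.
The clause (y6) is unit: y6 must be True.
The clause (~y2) is unit: y2 must be False.
(~y5) is a unit clause, so y5 = False.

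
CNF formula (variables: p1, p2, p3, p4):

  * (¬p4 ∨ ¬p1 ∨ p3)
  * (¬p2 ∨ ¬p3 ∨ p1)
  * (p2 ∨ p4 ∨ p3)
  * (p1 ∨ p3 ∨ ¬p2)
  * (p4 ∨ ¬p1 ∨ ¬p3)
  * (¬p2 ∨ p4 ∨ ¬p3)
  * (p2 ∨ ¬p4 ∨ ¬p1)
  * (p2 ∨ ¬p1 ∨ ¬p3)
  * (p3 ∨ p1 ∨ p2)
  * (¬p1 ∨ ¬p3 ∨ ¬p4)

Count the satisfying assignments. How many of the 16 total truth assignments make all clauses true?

3

Satisfying assignments:
  p1=F p2=F p3=T p4=F
  p1=F p2=F p3=T p4=T
  p1=T p2=T p3=F p4=F
That's 3 in total.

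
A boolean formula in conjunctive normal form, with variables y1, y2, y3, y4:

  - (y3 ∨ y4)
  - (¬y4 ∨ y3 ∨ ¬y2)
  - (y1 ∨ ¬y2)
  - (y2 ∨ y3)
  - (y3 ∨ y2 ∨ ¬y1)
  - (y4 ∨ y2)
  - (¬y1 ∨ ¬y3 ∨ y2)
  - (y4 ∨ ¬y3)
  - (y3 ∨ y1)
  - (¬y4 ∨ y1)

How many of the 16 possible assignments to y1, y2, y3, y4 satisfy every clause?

1

Satisfying assignments:
  y1=T y2=T y3=T y4=T
Count: 1.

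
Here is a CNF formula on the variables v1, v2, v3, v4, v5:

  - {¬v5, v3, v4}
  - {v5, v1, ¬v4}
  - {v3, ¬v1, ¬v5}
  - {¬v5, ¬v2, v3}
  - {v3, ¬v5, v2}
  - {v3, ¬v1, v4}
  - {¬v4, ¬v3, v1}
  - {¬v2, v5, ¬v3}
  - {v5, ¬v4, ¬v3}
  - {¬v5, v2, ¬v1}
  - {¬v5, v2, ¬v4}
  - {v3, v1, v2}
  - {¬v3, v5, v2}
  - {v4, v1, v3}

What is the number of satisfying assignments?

6

Satisfying assignments:
  v1=0 v2=0 v3=1 v4=0 v5=1
  v1=0 v2=1 v3=1 v4=0 v5=1
  v1=1 v2=0 v3=0 v4=1 v5=0
  v1=1 v2=1 v3=0 v4=1 v5=0
  v1=1 v2=1 v3=1 v4=0 v5=1
  v1=1 v2=1 v3=1 v4=1 v5=1
Count: 6.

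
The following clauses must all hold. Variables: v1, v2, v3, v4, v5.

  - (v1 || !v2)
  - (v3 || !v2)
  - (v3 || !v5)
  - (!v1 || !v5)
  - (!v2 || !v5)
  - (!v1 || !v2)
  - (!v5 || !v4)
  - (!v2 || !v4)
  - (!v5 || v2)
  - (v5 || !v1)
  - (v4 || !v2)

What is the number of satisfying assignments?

4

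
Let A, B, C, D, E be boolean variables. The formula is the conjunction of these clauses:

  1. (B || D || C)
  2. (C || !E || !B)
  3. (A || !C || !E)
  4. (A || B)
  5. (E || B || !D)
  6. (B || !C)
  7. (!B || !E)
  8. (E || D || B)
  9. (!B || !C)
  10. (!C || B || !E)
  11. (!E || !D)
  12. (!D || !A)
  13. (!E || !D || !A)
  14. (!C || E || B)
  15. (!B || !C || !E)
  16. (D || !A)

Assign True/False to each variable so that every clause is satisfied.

Try A = False.
  then B is forced to True.
  then E is forced to False.
  then C is forced to False.
D is now unconstrained; take D = True.

A = F, B = T, C = F, D = T, E = F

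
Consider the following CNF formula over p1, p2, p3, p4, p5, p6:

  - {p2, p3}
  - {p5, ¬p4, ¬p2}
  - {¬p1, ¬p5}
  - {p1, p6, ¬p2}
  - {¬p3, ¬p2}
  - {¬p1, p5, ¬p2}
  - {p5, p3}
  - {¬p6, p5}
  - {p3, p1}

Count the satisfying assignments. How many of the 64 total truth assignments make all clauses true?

8

Split on p2, then p5.
  p2=1, p5=1: a clause becomes empty — 0.
  p2=1, p5=0: a clause becomes empty — 0.
  p2=0, p5=1: remaining (p1,p3,p4,p6) ∈ {(0,1,0,0); (0,1,0,1); (0,1,1,0); (0,1,1,1)} — 4.
  p2=0, p5=0: remaining (p1,p3,p4,p6) ∈ {(0,1,0,0); (0,1,1,0); (1,1,0,0); (1,1,1,0)} — 4.
Total: 0 + 0 + 4 + 4 = 8.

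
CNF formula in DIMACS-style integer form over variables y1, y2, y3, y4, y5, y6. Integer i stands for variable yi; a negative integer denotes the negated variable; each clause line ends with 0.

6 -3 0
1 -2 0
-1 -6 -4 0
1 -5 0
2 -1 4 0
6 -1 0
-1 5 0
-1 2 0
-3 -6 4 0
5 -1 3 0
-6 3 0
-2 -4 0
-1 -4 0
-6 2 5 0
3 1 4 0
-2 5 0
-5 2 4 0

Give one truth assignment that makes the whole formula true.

y1 = False  y2 = False  y3 = False  y4 = True  y5 = False  y6 = False

Check each clause:
  1. {¬y3, y6} — ¬y3 is true.
  2. {¬y2, y1} — ¬y2 is true.
  3. {¬y4, ¬y1, ¬y6} — ¬y6 is true.
  4. {y1, ¬y5} — ¬y5 is true.
  5. {y4, ¬y1, y2} — y4 is true.
  6. {¬y1, y6} — ¬y1 is true.
  7. {y5, ¬y1} — ¬y1 is true.
  8. {¬y1, y2} — ¬y1 is true.
  9. {y4, ¬y6, ¬y3} — ¬y6 is true.
  10. {¬y1, y5, y3} — ¬y1 is true.
  11. {¬y6, y3} — ¬y6 is true.
  12. {¬y2, ¬y4} — ¬y2 is true.
  13. {¬y4, ¬y1} — ¬y1 is true.
  14. {¬y6, y5, y2} — ¬y6 is true.
  15. {y4, y1, y3} — y4 is true.
  16. {¬y2, y5} — ¬y2 is true.
  17. {y2, y4, ¬y5} — ¬y5 is true.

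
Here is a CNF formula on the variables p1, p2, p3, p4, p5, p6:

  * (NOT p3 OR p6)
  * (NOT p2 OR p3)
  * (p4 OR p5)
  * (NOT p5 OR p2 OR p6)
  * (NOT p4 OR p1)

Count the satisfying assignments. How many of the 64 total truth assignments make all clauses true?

13

Split on p2, then p3.
  p2=T, p3=T: remaining (p1,p4,p5,p6) ∈ {(F,F,T,T); (T,F,T,T); (T,T,F,T); (T,T,T,T)} — 4.
  p2=T, p3=F: a clause becomes empty — 0.
  p2=F, p3=T: remaining (p1,p4,p5,p6) ∈ {(F,F,T,T); (T,F,T,T); (T,T,F,T); (T,T,T,T)} — 4.
  p2=F, p3=F: 5 of the 16 assignments to (p1,p4,p5,p6) work.
Total: 4 + 0 + 4 + 5 = 13.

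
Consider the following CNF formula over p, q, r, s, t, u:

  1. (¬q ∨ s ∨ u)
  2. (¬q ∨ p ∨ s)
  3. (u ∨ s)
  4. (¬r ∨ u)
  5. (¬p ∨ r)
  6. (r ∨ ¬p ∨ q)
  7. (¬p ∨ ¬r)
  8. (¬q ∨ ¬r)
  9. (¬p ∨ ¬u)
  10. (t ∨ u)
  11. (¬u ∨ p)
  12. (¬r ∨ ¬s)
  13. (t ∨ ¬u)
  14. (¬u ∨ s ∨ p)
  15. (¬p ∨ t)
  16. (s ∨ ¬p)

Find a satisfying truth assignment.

p=F, q=F, r=F, s=T, t=T, u=F

Check each clause:
  1. (¬q ∨ u ∨ s) — s is true.
  2. (s ∨ ¬q ∨ p) — s is true.
  3. (s ∨ u) — s is true.
  4. (u ∨ ¬r) — ¬r is true.
  5. (r ∨ ¬p) — ¬p is true.
  6. (r ∨ ¬p ∨ q) — ¬p is true.
  7. (¬r ∨ ¬p) — ¬r is true.
  8. (¬q ∨ ¬r) — ¬r is true.
  9. (¬p ∨ ¬u) — ¬u is true.
  10. (u ∨ t) — t is true.
  11. (¬u ∨ p) — ¬u is true.
  12. (¬s ∨ ¬r) — ¬r is true.
  13. (t ∨ ¬u) — ¬u is true.
  14. (p ∨ ¬u ∨ s) — ¬u is true.
  15. (t ∨ ¬p) — t is true.
  16. (s ∨ ¬p) — s is true.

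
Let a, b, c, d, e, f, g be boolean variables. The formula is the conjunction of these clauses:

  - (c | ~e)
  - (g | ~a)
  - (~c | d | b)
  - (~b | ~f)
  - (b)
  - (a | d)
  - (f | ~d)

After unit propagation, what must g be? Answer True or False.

True

Unit clause (b) sets b = True.
In (~f | ~b), ~b is now false; ~f must hold, so f = False.
(f | ~d) with f = False leaves only ~d, so d = False.
In (d | a), d is now false; a must hold, so a = True.
(g | ~a): since a = True, the clause reduces to (g). g = True.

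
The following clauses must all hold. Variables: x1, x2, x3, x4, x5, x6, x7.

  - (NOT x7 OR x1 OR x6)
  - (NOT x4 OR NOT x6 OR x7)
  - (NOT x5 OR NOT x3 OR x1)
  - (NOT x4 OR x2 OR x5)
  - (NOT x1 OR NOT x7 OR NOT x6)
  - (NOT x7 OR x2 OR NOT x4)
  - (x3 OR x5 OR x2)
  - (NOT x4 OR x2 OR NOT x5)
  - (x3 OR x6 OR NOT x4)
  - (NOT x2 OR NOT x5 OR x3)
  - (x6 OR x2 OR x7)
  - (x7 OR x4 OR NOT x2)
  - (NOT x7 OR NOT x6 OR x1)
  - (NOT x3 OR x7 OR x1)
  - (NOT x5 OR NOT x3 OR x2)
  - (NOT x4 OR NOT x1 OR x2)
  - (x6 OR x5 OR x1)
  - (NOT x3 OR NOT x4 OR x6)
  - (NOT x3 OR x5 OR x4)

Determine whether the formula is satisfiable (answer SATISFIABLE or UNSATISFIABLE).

SATISFIABLE

Branch on x1: take x1 = True.
Try x2 = True.
Branch on x3: take x3 = True.
The remaining clauses are satisfied by x4 = False, x5 = True, x6 = False, x7 = True.
So x1=T, x2=T, x3=T, x4=F, x5=T, x6=F, x7=T is a satisfying assignment.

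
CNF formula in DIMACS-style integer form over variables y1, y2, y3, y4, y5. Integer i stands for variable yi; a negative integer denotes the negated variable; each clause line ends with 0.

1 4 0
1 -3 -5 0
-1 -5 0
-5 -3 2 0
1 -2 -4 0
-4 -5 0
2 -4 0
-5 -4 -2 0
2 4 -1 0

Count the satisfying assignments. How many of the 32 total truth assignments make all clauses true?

4

The models are:
  y1=T y2=T y3=F y4=F y5=F
  y1=T y2=T y3=F y4=T y5=F
  y1=T y2=T y3=T y4=F y5=F
  y1=T y2=T y3=T y4=T y5=F
That's 4 in total.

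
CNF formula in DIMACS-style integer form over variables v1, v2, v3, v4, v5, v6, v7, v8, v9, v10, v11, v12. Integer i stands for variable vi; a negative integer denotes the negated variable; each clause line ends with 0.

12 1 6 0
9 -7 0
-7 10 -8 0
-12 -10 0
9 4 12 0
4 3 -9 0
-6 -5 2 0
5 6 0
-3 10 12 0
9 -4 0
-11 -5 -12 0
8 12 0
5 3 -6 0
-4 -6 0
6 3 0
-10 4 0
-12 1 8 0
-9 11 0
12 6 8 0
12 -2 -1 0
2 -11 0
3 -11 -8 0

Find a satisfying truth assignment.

v1=True, v2=False, v3=True, v4=False, v5=True, v6=False, v7=False, v8=True, v9=False, v10=False, v11=False, v12=True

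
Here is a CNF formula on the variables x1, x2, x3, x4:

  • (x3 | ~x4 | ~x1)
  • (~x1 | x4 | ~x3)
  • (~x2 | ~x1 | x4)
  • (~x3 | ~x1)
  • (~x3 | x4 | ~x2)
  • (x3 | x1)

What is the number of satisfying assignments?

4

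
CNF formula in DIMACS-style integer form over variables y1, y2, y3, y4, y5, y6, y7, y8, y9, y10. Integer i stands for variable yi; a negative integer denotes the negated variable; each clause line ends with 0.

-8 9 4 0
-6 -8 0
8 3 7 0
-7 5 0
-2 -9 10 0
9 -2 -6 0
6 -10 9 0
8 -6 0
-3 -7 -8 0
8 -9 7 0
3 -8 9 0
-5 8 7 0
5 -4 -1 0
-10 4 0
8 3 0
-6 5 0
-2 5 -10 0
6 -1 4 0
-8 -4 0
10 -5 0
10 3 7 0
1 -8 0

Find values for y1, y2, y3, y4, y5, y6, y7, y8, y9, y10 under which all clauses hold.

y1 = F, y2 = F, y3 = T, y4 = T, y5 = T, y6 = F, y7 = T, y8 = F, y9 = T, y10 = T

y2 occurs only negated in the remaining clauses — set y2 = False.
Try y1 = False.
  then y8 is forced to False.
  then y6 is forced to False.
  then y3 is forced to True.
The remaining clauses are satisfied by y4 = True, y5 = True, y7 = True, y9 = True, y10 = True.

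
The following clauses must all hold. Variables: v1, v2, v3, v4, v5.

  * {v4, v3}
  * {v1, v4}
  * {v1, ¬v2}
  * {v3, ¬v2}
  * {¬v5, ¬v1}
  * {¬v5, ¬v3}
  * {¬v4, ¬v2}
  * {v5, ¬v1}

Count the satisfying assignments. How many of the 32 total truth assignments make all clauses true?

3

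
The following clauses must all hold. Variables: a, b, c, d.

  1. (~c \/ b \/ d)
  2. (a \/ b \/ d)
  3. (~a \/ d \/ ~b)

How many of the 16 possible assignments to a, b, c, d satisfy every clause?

11

Split on b, then d.
  b=1, d=1: remaining (a,c) ∈ {(0,0); (0,1); (1,0); (1,1)} — 4.
  b=1, d=0: remaining (a,c) ∈ {(0,0); (0,1)} — 2.
  b=0, d=1: remaining (a,c) ∈ {(0,0); (0,1); (1,0); (1,1)} — 4.
  b=0, d=0: remaining (a,c) ∈ {(1,0)} — 1.
Total: 4 + 2 + 4 + 1 = 11.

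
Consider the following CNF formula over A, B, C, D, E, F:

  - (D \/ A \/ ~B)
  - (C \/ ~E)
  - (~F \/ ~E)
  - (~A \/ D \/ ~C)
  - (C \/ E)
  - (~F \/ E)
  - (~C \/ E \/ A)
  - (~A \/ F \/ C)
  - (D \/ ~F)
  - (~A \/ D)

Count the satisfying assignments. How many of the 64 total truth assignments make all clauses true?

The models are:
  A=0 B=0 C=1 D=0 E=1 F=0
  A=0 B=0 C=1 D=1 E=1 F=0
  A=0 B=1 C=1 D=1 E=1 F=0
  A=1 B=0 C=1 D=1 E=0 F=0
  A=1 B=0 C=1 D=1 E=1 F=0
  A=1 B=1 C=1 D=1 E=0 F=0
  A=1 B=1 C=1 D=1 E=1 F=0
That's 7 in total.

7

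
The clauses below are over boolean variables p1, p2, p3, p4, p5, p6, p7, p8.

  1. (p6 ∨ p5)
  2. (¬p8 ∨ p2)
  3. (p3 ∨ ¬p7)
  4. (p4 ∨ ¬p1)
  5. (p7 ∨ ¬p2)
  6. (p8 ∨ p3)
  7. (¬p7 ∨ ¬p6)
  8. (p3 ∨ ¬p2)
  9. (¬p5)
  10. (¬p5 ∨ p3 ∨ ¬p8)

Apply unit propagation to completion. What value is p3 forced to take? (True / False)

True

(¬p5) is a unit clause: p5 = False.
(p6 ∨ p5) with p5 = False leaves only p6, so p6 = True.
(¬p6 ∨ ¬p7): since p6 = True, the clause reduces to (¬p7). p7 = False.
From (¬p2 ∨ p7) and p7 = False: p2 = False.
From (p2 ∨ ¬p8) and p2 = False: p8 = False.
From (p8 ∨ p3) and p8 = False: p3 = True.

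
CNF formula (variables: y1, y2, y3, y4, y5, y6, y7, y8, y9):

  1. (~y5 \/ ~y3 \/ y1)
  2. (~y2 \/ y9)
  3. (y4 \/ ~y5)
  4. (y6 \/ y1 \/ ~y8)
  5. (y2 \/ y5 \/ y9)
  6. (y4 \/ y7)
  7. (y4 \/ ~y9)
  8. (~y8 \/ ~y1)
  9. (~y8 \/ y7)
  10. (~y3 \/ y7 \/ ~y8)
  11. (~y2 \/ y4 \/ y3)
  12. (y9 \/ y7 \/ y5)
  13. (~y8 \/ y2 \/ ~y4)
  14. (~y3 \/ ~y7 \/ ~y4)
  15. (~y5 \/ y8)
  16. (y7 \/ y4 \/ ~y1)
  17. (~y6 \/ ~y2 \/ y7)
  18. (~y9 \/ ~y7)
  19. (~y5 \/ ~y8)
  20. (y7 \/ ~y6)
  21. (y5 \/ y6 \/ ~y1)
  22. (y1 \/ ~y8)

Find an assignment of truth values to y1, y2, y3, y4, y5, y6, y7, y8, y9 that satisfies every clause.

Branch on y1: take y1 = False.
  then y8 is forced to False.
  then y5 is forced to False.
Try y2 = False.
  then y9 is forced to True.
  then y4 is forced to True.
  then y7 is forced to False.
  then y6 is forced to False.
y3 is now unconstrained; take y3 = False.

y1=F, y2=F, y3=F, y4=T, y5=F, y6=F, y7=F, y8=F, y9=T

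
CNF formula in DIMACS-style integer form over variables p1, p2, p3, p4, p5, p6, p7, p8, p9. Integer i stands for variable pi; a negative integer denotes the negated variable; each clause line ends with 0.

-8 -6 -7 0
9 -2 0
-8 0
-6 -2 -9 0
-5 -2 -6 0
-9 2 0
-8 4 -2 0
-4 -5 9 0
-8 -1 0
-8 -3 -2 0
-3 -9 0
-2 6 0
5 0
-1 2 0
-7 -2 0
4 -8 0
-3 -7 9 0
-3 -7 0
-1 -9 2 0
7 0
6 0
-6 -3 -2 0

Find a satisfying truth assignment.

p1=0, p2=0, p3=0, p4=0, p5=1, p6=1, p7=1, p8=0, p9=0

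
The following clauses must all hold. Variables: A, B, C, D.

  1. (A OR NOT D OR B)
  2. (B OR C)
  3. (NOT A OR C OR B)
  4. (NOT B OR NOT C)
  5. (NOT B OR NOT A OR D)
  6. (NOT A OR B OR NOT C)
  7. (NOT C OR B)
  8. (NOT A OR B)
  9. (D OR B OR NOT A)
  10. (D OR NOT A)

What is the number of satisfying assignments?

Satisfying assignments:
  A=F B=T C=F D=F
  A=F B=T C=F D=T
  A=T B=T C=F D=T
That's 3 in total.

3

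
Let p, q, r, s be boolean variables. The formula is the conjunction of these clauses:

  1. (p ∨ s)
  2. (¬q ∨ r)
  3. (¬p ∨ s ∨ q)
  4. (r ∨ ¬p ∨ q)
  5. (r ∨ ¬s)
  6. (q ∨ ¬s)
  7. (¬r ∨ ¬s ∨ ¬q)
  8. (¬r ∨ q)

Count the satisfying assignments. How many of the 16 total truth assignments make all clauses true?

Satisfying assignments:
  p=T q=T r=T s=F
Count: 1.

1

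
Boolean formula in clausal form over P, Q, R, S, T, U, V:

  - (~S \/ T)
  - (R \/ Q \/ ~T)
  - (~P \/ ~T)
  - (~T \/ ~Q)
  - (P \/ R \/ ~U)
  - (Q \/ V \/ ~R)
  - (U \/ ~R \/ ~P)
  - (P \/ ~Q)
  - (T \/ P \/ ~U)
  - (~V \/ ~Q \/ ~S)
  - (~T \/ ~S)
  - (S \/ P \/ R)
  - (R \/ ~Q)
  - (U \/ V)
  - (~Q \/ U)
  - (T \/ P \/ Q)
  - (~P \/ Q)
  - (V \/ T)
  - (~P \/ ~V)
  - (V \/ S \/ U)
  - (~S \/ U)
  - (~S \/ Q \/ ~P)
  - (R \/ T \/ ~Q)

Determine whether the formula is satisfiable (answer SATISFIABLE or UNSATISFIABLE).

SATISFIABLE

Set P = False and propagate.
  then Q is forced to False.
  then T is forced to True.
  then R is forced to True.
  then V is forced to True.
  then S is forced to False.
U is now unconstrained; take U = True.
Every clause has at least one true literal under this assignment.
So P=False, Q=False, R=True, S=False, T=True, U=True, V=True is a satisfying assignment.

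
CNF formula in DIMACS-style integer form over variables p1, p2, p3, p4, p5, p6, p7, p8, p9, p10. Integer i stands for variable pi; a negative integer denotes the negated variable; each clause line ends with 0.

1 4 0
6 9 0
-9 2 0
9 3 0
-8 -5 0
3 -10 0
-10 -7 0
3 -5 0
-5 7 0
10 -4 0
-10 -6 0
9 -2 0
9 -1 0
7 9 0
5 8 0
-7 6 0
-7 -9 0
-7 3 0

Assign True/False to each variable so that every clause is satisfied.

Pure literal: p3 appears only positively; assign p3 = True.
Try p1 = True.
  then p9 is forced to True.
  then p2 is forced to True.
  then p7 is forced to False.
  then p5 is forced to False.
  then p8 is forced to True.
Set p4 = True and propagate.
  then p10 is forced to True.
  then p6 is forced to False.
Every clause has at least one true literal under this assignment.

p1 = T, p2 = T, p3 = T, p4 = T, p5 = F, p6 = F, p7 = F, p8 = T, p9 = T, p10 = T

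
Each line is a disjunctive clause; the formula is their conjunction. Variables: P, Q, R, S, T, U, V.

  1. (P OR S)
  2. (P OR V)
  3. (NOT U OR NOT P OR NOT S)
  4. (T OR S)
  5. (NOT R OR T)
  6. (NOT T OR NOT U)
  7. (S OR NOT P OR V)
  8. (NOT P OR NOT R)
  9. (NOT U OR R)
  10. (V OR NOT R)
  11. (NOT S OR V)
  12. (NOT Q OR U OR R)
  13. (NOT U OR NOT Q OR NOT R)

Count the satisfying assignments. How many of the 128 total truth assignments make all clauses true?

7

Split on R, then P.
  R=1, P=1: a clause becomes empty — 0.
  R=1, P=0: remaining (Q,S,T,U,V) ∈ {(0,1,1,0,1); (1,1,1,0,1)} — 2.
  R=0, P=1: remaining (Q,S,T,U,V) ∈ {(0,0,1,0,1); (0,1,0,0,1); (0,1,1,0,1)} — 3.
  R=0, P=0: remaining (Q,S,T,U,V) ∈ {(0,1,0,0,1); (0,1,1,0,1)} — 2.
Total: 0 + 2 + 3 + 2 = 7.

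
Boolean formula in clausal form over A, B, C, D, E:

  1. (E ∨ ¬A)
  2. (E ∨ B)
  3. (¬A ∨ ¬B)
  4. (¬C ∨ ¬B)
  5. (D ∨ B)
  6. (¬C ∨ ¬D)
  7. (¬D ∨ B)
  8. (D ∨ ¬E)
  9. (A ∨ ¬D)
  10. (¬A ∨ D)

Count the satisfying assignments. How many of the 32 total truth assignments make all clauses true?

The models are:
  A=0 B=1 C=0 D=0 E=0
Count: 1.

1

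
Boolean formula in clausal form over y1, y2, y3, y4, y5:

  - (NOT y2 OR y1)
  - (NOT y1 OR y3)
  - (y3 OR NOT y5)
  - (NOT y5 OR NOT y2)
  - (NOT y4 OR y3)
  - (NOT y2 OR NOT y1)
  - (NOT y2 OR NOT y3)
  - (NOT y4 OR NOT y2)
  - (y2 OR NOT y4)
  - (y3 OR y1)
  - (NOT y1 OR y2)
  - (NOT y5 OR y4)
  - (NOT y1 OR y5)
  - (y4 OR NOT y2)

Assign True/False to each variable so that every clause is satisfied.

y1 = False, y2 = False, y3 = True, y4 = False, y5 = False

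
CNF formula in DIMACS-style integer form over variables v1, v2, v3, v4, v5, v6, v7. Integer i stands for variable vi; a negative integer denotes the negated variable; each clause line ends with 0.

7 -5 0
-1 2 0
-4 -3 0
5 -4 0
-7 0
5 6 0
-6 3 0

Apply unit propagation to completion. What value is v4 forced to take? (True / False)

False

(NOT v7) is a unit clause: v7 = False.
In (v7 OR NOT v5), v7 is now false; NOT v5 must hold, so v5 = False.
(NOT v4 OR v5): since v5 = False, the clause reduces to (NOT v4). v4 = False.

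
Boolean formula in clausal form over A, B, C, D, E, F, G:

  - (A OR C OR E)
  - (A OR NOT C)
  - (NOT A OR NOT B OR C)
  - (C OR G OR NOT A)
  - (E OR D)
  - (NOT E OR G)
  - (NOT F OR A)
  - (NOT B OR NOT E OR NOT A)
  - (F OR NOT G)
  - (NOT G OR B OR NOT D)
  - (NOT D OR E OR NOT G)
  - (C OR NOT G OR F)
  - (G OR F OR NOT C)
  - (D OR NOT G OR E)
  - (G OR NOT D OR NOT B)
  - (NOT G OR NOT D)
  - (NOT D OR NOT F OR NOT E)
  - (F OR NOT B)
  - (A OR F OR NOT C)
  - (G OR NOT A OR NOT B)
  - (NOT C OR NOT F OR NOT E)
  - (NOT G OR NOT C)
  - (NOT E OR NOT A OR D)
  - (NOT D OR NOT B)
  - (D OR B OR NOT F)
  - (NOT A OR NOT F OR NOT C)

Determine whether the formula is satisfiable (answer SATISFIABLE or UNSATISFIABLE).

UNSATISFIABLE

G = True:
  propagation gives F=True, A=True, D=False, E=True; an empty clause results — contradiction.
G = False:
  A = True:
    propagation gives C=True, F=True; an empty clause results — contradiction.
  A = False:
    propagation gives C=True; an empty clause results — contradiction.
Every branch closes, so no satisfying assignment exists.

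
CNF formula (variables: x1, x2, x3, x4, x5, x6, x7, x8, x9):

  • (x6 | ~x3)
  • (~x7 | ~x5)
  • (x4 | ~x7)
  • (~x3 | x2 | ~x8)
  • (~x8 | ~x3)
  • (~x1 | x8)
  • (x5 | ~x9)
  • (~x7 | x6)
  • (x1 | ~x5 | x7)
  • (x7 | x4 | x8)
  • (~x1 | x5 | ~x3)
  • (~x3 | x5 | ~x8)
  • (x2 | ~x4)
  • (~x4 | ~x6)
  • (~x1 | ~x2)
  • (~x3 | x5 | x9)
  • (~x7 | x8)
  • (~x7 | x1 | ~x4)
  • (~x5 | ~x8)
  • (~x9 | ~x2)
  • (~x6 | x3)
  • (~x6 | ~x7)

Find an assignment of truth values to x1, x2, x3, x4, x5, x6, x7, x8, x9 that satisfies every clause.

Try x1 = True.
  then x8 is forced to True.
  then x3 is forced to False.
  then x2 is forced to False.
  then x4 is forced to False.
  then x7 is forced to False.
  then x5 is forced to False.
  then x9 is forced to False.
  then x6 is forced to False.
Every clause has at least one true literal under this assignment.

x1=1, x2=0, x3=0, x4=0, x5=0, x6=0, x7=0, x8=1, x9=0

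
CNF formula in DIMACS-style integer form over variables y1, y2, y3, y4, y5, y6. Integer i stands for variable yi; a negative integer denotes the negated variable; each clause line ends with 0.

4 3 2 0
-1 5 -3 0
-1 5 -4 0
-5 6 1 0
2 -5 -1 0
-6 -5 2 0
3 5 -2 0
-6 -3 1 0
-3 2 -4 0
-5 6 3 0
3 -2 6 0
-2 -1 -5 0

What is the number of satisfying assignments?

7

Satisfying assignments:
  y1=F y2=F y3=F y4=T y5=F y6=F
  y1=F y2=F y3=F y4=T y5=F y6=T
  y1=F y2=F y3=T y4=F y5=F y6=F
  y1=F y2=T y3=F y4=F y5=T y6=T
  y1=F y2=T y3=F y4=T y5=T y6=T
  y1=F y2=T y3=T y4=F y5=F y6=F
  y1=F y2=T y3=T y4=T y5=F y6=F
Count: 7.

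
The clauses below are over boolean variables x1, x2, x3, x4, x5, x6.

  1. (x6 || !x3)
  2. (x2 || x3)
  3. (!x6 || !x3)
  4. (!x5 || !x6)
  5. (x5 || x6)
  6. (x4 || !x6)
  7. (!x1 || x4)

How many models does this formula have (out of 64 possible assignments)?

The models are:
  x1=F x2=T x3=F x4=F x5=T x6=F
  x1=F x2=T x3=F x4=T x5=F x6=T
  x1=F x2=T x3=F x4=T x5=T x6=F
  x1=T x2=T x3=F x4=T x5=F x6=T
  x1=T x2=T x3=F x4=T x5=T x6=F
That's 5 in total.

5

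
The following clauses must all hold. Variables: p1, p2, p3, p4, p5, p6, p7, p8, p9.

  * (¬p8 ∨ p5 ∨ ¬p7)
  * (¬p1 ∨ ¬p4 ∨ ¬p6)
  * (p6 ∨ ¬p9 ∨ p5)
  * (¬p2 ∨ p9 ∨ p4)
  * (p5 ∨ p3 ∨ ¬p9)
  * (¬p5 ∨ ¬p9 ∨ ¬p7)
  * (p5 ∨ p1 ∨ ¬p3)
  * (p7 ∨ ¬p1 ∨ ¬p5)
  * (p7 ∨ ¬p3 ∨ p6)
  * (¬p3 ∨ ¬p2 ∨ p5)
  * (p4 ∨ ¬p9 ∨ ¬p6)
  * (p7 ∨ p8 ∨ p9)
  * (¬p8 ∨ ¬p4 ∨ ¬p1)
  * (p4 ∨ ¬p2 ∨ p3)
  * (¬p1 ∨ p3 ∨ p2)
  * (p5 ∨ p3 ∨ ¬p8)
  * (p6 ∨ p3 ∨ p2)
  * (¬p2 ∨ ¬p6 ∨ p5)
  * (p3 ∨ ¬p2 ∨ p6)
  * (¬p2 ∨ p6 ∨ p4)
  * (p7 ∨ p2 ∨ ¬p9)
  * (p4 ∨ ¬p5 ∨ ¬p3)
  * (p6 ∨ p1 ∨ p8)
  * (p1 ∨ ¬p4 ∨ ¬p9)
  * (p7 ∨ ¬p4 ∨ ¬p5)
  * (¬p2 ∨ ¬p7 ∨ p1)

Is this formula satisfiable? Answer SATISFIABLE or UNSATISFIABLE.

Branch on p1: take p1 = False.
Set p2 = False and propagate.
Set p3 = True and propagate.
  then p5 is forced to True.
  then p4 is forced to True.
  then p9 is forced to False.
  then p7 is forced to True.
For the remaining variables, p6 = True, p8 = False works.
Every clause has at least one true literal under this assignment.
So p1=F  p2=F  p3=T  p4=T  p5=T  p6=T  p7=T  p8=F  p9=F is a satisfying assignment.

SATISFIABLE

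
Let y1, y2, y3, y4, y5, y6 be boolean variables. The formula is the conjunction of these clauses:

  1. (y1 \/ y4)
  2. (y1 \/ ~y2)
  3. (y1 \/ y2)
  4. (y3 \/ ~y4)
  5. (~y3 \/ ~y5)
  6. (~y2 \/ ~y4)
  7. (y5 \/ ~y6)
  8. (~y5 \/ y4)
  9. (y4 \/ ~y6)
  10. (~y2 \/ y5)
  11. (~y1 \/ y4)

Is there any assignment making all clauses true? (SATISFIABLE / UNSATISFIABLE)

SATISFIABLE

y6 occurs only negated in the remaining clauses — set y6 = False.
Branch on y1: take y1 = True.
  then y4 is forced to True.
  then y3 is forced to True.
  then y5 is forced to False.
  then y2 is forced to False.
Every clause has at least one true literal under this assignment.
So y1 = T, y2 = F, y3 = T, y4 = T, y5 = F, y6 = F is a satisfying assignment.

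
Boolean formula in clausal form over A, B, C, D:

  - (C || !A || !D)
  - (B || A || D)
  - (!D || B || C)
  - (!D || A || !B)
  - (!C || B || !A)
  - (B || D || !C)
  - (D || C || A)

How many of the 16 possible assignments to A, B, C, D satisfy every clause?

6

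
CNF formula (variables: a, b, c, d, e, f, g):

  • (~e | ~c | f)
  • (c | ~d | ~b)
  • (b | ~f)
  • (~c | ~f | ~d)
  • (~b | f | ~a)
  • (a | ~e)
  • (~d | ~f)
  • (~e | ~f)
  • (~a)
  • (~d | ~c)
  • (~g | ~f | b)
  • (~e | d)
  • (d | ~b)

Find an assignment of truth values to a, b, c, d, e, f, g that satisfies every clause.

Unit propagation: (~a) forces a = False.
(~e) is a unit clause, so e = False.
Pure literal: f appears only negated; assign f = False.
Set b = False and propagate.
Branch on c: take c = False.
d, g are now unconstrained; take d = False, g = True.
Every clause has at least one true literal under this assignment.
Check each clause:
  1. (~e | f | ~c) — ~e is true.
  2. (~d | ~b | c) — ~d is true.
  3. (~f | b) — ~f is true.
  4. (~f | ~c | ~d) — ~f is true.
  5. (~a | ~b | f) — ~b is true.
  6. (a | ~e) — ~e is true.
  7. (~d | ~f) — ~f is true.
  8. (~e | ~f) — ~f is true.
  9. (~a) — ~a is true.
  10. (~c | ~d) — ~d is true.
  11. (~f | ~g | b) — ~f is true.
  12. (d | ~e) — ~e is true.
  13. (~b | d) — ~b is true.

a=F, b=F, c=F, d=F, e=F, f=F, g=T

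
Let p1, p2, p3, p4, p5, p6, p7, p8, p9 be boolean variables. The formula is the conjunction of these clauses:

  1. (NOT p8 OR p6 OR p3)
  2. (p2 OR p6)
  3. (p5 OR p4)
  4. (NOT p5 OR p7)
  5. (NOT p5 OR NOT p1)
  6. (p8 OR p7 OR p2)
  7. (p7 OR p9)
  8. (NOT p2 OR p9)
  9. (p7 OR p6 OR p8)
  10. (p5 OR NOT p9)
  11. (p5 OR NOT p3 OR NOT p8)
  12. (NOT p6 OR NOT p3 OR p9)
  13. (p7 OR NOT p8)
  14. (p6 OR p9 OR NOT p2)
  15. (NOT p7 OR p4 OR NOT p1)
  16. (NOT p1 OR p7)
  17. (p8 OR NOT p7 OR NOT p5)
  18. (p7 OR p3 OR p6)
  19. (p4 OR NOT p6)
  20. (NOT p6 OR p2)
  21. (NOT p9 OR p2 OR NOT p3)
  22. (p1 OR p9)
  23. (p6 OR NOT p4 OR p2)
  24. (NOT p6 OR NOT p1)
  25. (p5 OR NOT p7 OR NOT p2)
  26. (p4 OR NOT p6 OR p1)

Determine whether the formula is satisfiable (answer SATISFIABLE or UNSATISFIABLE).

SATISFIABLE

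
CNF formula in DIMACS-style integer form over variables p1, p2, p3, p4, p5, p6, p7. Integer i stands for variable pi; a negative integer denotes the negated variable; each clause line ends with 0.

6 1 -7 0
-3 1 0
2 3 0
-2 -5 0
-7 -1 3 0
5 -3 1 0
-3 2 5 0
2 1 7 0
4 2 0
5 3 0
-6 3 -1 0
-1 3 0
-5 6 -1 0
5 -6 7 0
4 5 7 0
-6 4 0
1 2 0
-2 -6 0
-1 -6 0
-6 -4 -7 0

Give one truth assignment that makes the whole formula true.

p1=1, p2=1, p3=1, p4=1, p5=0, p6=0, p7=0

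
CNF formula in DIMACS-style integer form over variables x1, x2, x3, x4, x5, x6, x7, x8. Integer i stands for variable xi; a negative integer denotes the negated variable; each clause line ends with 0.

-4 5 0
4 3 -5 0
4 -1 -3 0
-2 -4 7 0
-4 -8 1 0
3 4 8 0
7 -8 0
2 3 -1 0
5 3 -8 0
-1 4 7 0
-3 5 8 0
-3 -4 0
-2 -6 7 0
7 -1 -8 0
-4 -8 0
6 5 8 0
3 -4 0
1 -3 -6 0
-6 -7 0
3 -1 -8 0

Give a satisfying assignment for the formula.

x1 = False, x2 = False, x3 = True, x4 = False, x5 = True, x6 = False, x7 = True, x8 = True

Check each clause:
  1. (x5 ∨ ¬x4) — ¬x4 is true.
  2. (x3 ∨ ¬x5 ∨ x4) — x3 is true.
  3. (x4 ∨ ¬x1 ∨ ¬x3) — ¬x1 is true.
  4. (¬x2 ∨ ¬x4 ∨ x7) — ¬x4 is true.
  5. (¬x4 ∨ ¬x8 ∨ x1) — ¬x4 is true.
  6. (x4 ∨ x8 ∨ x3) — x8 is true.
  7. (¬x8 ∨ x7) — x7 is true.
  8. (x3 ∨ ¬x1 ∨ x2) — x3 is true.
  9. (¬x8 ∨ x5 ∨ x3) — x3 is true.
  10. (¬x1 ∨ x4 ∨ x7) — ¬x1 is true.
  11. (x8 ∨ x5 ∨ ¬x3) — x8 is true.
  12. (¬x4 ∨ ¬x3) — ¬x4 is true.
  13. (x7 ∨ ¬x2 ∨ ¬x6) — ¬x6 is true.
  14. (¬x8 ∨ ¬x1 ∨ x7) — ¬x1 is true.
  15. (¬x8 ∨ ¬x4) — ¬x4 is true.
  16. (x8 ∨ x6 ∨ x5) — x8 is true.
  17. (x3 ∨ ¬x4) — x3 is true.
  18. (x1 ∨ ¬x6 ∨ ¬x3) — ¬x6 is true.
  19. (¬x7 ∨ ¬x6) — ¬x6 is true.
  20. (x3 ∨ ¬x8 ∨ ¬x1) — x3 is true.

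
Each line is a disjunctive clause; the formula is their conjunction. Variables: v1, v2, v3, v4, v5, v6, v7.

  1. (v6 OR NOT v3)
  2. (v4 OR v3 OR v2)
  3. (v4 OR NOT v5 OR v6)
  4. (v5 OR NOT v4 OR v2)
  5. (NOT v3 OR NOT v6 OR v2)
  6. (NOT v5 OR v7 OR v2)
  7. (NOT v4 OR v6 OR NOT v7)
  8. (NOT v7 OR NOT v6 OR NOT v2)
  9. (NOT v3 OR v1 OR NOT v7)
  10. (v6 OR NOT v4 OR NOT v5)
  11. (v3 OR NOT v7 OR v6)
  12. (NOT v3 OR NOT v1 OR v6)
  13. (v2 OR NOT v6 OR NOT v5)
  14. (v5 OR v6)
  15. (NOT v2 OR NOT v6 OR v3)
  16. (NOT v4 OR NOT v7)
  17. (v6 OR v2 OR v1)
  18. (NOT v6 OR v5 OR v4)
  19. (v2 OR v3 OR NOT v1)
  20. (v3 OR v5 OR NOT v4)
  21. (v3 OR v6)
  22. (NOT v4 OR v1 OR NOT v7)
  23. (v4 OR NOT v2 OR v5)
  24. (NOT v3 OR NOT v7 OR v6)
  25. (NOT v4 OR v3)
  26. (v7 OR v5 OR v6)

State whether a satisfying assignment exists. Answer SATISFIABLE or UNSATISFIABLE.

SATISFIABLE

Try v1 = True.
Branch on v2: take v2 = True.
For the remaining variables, v3 = True, v4 = False, v5 = True, v6 = True, v7 = False works.
So v1=True, v2=True, v3=True, v4=False, v5=True, v6=True, v7=False is a satisfying assignment.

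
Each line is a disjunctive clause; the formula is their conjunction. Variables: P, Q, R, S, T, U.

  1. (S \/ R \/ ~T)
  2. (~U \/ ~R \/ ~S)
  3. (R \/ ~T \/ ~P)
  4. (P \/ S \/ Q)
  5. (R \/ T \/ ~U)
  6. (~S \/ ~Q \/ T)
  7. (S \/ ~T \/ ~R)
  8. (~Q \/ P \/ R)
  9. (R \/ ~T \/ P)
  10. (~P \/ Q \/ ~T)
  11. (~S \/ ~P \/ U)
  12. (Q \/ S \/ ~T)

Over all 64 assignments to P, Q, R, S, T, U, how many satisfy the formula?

12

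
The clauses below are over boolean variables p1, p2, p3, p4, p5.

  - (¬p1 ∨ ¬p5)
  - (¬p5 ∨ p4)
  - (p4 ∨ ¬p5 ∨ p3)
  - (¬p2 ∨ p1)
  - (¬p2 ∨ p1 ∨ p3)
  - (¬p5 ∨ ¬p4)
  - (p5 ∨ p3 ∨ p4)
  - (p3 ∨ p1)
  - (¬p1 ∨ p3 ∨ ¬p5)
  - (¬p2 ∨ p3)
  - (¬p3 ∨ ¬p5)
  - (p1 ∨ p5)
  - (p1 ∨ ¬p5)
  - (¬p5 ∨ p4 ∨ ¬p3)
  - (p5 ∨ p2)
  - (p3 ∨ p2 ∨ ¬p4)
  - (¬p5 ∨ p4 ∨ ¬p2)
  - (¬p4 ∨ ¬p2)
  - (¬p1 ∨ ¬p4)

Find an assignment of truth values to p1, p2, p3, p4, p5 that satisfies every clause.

p1=T  p2=T  p3=T  p4=F  p5=F

Try p1 = True.
  then p5 is forced to False.
  then p2 is forced to True.
  then p3 is forced to True.
  then p4 is forced to False.
Every clause has at least one true literal under this assignment.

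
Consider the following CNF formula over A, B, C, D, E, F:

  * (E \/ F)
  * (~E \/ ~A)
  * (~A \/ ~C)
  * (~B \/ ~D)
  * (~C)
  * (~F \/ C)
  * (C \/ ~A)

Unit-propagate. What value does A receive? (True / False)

False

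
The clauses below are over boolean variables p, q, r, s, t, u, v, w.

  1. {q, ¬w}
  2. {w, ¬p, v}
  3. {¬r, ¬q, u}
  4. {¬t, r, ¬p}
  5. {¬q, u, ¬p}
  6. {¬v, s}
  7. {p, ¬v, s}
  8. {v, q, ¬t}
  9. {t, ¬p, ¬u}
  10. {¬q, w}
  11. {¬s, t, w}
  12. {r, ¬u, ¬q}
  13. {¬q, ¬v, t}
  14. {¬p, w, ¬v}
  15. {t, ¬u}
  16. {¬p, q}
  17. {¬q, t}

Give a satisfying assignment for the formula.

p=False  q=True  r=True  s=True  t=True  u=True  v=False  w=True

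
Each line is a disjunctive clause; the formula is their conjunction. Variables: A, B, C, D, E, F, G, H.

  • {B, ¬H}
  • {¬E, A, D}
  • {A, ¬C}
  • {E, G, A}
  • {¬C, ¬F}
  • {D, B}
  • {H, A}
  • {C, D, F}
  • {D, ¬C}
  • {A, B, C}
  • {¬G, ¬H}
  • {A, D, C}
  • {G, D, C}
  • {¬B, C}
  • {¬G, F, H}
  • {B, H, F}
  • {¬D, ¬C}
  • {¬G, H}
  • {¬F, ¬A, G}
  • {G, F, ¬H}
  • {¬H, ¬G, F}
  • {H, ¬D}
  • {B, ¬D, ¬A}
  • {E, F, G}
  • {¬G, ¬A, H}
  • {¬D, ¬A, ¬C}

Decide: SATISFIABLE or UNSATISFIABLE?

UNSATISFIABLE

A = True:
  G = True:
    propagation gives H=False; an empty clause results — contradiction.
  G = False:
    propagation gives F=False, H=False, B=True, C=True; an empty clause results — contradiction.
A = False:
  propagation gives C=False, H=True, B=True; an empty clause results — contradiction.
Every branch closes, so no satisfying assignment exists.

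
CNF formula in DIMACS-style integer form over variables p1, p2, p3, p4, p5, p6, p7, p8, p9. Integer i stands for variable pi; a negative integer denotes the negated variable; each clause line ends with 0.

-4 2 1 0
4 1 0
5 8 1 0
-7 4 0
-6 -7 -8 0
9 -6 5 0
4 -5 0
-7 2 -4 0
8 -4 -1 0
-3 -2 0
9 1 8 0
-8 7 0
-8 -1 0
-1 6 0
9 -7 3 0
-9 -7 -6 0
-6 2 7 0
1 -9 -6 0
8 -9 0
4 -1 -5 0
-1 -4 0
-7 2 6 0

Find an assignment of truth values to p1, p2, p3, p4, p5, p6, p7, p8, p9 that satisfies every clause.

p1 = F, p2 = T, p3 = F, p4 = T, p5 = F, p6 = F, p7 = T, p8 = T, p9 = T

Try p1 = False.
  then p4 is forced to True.
  then p2 is forced to True.
  then p3 is forced to False.
Try p5 = False.
  then p8 is forced to True.
  then p7 is forced to True.
  then p6 is forced to False.
  then p9 is forced to True.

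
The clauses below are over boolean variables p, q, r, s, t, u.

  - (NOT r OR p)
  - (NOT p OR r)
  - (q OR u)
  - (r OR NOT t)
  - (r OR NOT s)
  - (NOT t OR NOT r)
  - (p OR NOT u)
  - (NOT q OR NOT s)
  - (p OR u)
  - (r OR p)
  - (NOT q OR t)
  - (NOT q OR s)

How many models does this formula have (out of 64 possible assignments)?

2

Satisfying assignments:
  p=T q=F r=T s=F t=F u=T
  p=T q=F r=T s=T t=F u=T
Count: 2.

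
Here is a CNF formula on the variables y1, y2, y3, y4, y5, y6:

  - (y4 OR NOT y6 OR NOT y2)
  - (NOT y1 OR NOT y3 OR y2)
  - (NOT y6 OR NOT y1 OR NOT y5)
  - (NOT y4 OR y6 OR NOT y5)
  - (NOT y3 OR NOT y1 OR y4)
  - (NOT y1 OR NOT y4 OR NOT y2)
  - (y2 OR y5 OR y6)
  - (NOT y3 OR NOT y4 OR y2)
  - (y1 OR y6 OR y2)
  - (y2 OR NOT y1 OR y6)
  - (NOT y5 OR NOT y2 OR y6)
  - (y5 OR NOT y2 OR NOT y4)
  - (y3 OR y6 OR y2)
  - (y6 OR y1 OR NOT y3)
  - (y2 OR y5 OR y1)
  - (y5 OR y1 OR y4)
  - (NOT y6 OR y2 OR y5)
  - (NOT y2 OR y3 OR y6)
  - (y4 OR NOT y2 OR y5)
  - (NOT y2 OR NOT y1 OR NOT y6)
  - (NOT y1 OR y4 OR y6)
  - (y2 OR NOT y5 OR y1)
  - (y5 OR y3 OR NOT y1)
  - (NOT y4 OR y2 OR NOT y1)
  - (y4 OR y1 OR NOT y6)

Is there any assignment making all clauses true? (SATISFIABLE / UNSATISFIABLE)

Branch on y1: take y1 = False.
Set y2 = True and propagate.
The remaining clauses are satisfied by y3 = False, y4 = True, y5 = True, y6 = True.
So y1 = False, y2 = True, y3 = False, y4 = True, y5 = True, y6 = True is a satisfying assignment.

SATISFIABLE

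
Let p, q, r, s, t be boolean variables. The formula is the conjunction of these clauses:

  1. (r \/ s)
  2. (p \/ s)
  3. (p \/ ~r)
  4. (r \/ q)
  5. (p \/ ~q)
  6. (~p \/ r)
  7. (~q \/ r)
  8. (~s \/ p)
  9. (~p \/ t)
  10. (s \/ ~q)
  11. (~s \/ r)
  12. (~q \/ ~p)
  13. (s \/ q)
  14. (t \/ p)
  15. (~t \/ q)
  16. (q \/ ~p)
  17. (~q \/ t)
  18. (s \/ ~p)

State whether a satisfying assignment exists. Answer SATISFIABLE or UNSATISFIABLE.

UNSATISFIABLE

p = True:
  propagation gives r=True, t=True, q=False; an empty clause results — contradiction.
p = False:
  propagation gives s=True; an empty clause results — contradiction.
Every branch closes, so no satisfying assignment exists.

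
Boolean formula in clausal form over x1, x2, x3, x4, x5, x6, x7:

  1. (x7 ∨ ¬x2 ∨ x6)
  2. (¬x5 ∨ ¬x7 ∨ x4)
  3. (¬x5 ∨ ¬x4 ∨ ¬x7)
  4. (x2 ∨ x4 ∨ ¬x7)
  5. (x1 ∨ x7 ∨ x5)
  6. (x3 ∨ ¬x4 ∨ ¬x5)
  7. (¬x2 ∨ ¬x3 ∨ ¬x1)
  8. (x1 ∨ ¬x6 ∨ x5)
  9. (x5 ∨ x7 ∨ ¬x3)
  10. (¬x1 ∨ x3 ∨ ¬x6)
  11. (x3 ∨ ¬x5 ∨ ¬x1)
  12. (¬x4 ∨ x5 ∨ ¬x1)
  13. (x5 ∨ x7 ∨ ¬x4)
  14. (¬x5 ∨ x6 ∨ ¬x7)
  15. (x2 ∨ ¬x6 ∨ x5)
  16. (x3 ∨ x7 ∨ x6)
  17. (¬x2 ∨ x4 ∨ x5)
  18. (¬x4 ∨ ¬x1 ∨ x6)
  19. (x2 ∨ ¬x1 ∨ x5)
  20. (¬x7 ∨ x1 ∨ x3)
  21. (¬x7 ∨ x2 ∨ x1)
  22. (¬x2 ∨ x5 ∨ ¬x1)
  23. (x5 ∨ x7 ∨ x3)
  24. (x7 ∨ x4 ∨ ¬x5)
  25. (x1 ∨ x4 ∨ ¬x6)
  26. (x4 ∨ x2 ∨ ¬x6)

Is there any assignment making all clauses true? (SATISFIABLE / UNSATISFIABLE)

SATISFIABLE

Branch on x1: take x1 = False.
Try x2 = True.
Try x3 = True.
For the remaining variables, x4 = True, x5 = False, x6 = False, x7 = True works.
So x1 = F, x2 = T, x3 = T, x4 = T, x5 = F, x6 = F, x7 = T is a satisfying assignment.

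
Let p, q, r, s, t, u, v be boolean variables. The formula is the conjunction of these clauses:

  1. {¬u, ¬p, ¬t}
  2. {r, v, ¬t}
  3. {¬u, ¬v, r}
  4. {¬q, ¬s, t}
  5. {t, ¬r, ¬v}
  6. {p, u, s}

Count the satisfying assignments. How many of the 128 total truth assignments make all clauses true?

50

Case analysis on t and r:
  t=T, r=T: q, v free; 5 ways for (p,s,u) × 2^2 = 20.
  t=T, r=F: q free; 3 ways for (p,s,u,v) × 2^1 = 6.
  t=F, r=T: 10 of the 32 assignments to (p,q,s,u,v) work.
  t=F, r=F: 14 of the 32 assignments to (p,q,s,u,v) work.
Total: 20 + 6 + 10 + 14 = 50.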